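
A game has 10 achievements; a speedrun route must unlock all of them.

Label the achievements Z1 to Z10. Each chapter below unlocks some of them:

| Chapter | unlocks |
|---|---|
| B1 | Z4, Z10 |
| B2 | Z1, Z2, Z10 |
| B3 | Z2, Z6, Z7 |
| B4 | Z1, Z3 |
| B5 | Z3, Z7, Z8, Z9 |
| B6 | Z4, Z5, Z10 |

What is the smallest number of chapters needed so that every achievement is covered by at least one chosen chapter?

4

B3 and B4 and B5 and B6 together: B3 ∪ B4 ∪ B5 ∪ B6 = {Z1, Z2, Z3, Z4, Z5, Z6, Z7, Z8, Z9, Z10} — every achievement is covered.
Only B3 contains Z6, so B3 is forced; the remaining 7 achievements need at least 3 more chapters (each remaining chapter adds at most 3) — so at least 4 chapters are needed, and 4 is optimal.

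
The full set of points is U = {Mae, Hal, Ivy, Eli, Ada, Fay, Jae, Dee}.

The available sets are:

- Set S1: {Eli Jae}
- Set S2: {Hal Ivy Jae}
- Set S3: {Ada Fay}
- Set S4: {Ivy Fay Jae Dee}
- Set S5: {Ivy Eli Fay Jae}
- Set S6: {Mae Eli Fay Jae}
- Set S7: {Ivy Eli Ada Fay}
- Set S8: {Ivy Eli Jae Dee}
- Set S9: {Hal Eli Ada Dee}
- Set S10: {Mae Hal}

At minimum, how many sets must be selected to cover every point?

3

S5, S6, and S9 cover everything between them: the union {Mae, Hal, Ivy, Eli, Ada, Fay, Jae, Dee} is all of U.
No 2 of the 10 sets cover everything (all 45 combinations miss at least one point), so 3 is optimal.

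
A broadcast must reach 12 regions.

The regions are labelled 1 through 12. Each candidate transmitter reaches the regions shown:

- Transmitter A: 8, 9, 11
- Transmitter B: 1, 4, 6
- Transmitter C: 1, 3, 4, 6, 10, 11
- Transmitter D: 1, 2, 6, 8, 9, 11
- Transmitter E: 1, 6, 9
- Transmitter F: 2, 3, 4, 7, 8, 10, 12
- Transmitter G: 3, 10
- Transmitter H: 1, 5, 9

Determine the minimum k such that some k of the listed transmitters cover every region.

3

Take {D, F, H}. Their union is {1, 2, 3, 4, 5, 6, 7, 8, 9, 10, 11, 12}, which is all 12 regions.
Only H contains 5, so H is forced; the remaining 9 regions need at least 2 more transmitters (each remaining transmitter adds at most 7) — so at least 3 transmitters are needed, and 3 is optimal.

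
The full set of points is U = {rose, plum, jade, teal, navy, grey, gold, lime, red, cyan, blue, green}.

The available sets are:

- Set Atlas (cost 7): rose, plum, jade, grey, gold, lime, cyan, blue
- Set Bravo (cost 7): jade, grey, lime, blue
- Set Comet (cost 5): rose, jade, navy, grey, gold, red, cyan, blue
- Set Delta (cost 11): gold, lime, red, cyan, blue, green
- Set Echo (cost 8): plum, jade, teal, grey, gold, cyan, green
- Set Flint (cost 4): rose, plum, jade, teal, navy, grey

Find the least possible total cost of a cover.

Delta, Flint together cover every point (Delta ∪ Flint = {rose, plum, jade, teal, navy, grey, gold, lime, red, cyan, blue, green}); total cost 11 + 4 = 15.
The greedy pick Comet, Flint, Delta costs 20; no covering selection beats 15.

15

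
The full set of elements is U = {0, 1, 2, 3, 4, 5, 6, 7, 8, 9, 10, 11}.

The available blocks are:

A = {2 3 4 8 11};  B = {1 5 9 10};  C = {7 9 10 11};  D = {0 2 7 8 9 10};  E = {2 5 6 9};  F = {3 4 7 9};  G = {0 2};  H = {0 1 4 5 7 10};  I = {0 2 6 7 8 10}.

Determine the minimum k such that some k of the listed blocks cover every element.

3

A, E, and H cover everything between them: the union {0, 1, 2, 3, 4, 5, 6, 7, 8, 9, 10, 11} is all of U.
No 2 of the 9 blocks cover everything (all 36 combinations miss at least one element), so 3 is optimal.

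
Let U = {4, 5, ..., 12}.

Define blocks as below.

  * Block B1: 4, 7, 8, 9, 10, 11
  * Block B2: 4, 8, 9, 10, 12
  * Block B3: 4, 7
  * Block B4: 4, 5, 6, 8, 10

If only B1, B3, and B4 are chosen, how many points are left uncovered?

Union of B1, B3, B4 = {4, 5, 6, 7, 8, 9, 10, 11}.
Not covered: 12 — 1 point.

1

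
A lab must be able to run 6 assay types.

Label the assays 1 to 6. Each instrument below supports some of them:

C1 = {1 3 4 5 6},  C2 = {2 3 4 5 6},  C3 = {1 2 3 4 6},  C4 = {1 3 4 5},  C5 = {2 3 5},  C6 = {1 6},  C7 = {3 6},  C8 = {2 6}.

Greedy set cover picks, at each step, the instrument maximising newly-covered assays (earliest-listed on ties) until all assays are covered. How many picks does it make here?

Greedy: pick C1 (covers 5 new) → pick C2 (covers 1 new). Total picks: 2.

2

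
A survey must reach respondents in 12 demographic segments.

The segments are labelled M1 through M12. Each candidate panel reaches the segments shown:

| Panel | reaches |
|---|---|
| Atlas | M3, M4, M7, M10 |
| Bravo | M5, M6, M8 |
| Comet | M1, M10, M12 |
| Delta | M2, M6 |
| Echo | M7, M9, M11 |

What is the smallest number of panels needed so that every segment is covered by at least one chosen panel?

5

Take {Atlas, Bravo, Comet, Delta, Echo}. Their union is {M1, M2, M3, M4, M5, M6, M7, M8, M9, M10, M11, M12}, which is all 12 segments.
No 4 of the 5 panels cover everything (all 5 combinations miss at least one segment), so 5 is optimal.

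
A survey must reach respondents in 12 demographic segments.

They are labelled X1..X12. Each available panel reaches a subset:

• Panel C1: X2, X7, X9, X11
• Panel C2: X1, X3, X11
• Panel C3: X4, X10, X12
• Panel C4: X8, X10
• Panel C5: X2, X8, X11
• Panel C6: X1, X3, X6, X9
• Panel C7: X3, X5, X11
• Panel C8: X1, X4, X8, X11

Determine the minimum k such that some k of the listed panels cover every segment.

5

C1 and C3 and C5 and C6 and C7 together: C1 ∪ C3 ∪ C5 ∪ C6 ∪ C7 = {X1, X2, X3, X4, X5, X6, X7, X8, X9, X10, X11, X12} — every segment is covered.
No 4 of the 8 panels cover everything (all 70 combinations miss at least one segment), so 5 is optimal.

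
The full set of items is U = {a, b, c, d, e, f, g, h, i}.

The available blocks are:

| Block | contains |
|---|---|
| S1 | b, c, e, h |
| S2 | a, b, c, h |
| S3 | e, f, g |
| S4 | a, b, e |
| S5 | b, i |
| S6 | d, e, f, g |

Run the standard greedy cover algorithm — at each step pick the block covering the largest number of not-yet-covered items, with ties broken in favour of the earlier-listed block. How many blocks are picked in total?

4

Greedy: pick S1 (covers 4 new) → pick S6 (covers 3 new) → pick S2 (covers 1 new) → pick S5 (covers 1 new). Total picks: 4.
(The true minimum cover uses only 3 blocks, so greedy is not optimal here.)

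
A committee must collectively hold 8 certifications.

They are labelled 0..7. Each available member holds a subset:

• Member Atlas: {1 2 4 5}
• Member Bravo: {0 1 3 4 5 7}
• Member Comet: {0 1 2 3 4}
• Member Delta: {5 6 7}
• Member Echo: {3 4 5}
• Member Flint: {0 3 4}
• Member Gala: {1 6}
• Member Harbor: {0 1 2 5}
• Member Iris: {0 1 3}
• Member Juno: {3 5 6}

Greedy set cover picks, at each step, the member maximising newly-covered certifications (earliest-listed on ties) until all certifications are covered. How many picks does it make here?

3

Greedy: pick Bravo (covers 6 new) → pick Atlas (covers 1 new) → pick Delta (covers 1 new). Total picks: 3.
(The true minimum cover uses only 2 members, so greedy is not optimal here.)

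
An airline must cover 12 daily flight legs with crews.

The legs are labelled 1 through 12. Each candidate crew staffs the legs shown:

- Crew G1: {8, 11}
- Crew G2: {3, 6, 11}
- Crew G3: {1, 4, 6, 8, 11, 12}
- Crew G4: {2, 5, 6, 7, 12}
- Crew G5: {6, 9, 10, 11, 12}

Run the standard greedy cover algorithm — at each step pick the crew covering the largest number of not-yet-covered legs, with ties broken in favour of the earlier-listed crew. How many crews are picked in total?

4

Greedy: pick G3 (covers 6 new) → pick G4 (covers 3 new) → pick G5 (covers 2 new) → pick G2 (covers 1 new). Total picks: 4.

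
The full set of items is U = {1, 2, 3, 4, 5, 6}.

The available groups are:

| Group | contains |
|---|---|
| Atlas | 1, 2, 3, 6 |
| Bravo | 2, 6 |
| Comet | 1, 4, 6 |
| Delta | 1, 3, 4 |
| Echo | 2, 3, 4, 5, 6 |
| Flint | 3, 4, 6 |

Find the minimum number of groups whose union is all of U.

2

Comet and Echo cover everything between them: the union {1, 2, 3, 4, 5, 6} is all of U.
No single group has all 6 items (the largest, Echo, has 5), so 2 is optimal.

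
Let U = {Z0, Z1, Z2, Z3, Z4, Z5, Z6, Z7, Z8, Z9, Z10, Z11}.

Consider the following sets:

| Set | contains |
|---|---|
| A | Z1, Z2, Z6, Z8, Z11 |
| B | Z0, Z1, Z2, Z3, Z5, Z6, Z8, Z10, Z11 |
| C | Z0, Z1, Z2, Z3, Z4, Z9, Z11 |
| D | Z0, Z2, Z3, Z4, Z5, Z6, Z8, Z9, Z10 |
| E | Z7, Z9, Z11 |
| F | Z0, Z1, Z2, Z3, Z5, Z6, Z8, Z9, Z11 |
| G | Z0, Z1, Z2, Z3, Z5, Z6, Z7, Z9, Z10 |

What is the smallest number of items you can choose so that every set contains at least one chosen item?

2

Take H = {Z6, Z9}. Each listed set contains at least one of these, so H is a hitting set of size 2.
No single item lies in every set, so at least 2 are needed and 2 is optimal.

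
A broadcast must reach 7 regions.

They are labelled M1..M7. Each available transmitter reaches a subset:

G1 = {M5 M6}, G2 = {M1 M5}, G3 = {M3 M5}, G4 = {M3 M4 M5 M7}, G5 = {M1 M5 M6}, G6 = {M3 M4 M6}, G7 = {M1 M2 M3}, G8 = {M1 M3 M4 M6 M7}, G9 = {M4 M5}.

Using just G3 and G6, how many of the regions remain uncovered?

Union of G3, G6 = {M3, M4, M5, M6}.
Not covered: M1, M2, M7 — 3 regions.

3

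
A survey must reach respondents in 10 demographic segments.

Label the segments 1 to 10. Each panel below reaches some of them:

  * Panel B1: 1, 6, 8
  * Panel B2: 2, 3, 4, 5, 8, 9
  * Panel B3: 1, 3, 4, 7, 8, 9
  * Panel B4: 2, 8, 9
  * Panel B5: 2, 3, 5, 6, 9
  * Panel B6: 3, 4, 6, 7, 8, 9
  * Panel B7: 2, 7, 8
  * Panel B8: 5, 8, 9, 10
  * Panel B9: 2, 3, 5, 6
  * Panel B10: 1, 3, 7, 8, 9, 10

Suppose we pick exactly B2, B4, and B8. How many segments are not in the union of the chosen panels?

Union of B2, B4, B8 = {2, 3, 4, 5, 8, 9, 10}.
Not covered: 1, 6, 7 — 3 segments.

3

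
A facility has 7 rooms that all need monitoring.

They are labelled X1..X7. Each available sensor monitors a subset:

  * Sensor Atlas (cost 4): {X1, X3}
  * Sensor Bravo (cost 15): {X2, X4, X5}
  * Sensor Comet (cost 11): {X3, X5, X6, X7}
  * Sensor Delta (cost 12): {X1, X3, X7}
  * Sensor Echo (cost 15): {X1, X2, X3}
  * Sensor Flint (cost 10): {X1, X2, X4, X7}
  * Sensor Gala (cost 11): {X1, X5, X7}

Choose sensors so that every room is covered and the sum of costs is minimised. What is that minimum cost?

Comet, Flint together cover every room (Comet ∪ Flint = {X1, X2, X3, X4, X5, X6, X7}); total cost 11 + 10 = 21.
The greedy pick Atlas, Flint, Comet costs 25; no covering selection beats 21.

21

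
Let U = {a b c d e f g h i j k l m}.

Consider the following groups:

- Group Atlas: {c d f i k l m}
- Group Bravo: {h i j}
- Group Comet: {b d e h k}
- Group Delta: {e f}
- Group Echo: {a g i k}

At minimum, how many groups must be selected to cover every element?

Atlas and Bravo and Comet and Echo together: Atlas ∪ Bravo ∪ Comet ∪ Echo = {a, b, c, d, e, f, g, h, i, j, k, l, m} — every element is covered.
No 3 of the 5 groups cover everything (all 10 combinations miss at least one element), so 4 is optimal.

4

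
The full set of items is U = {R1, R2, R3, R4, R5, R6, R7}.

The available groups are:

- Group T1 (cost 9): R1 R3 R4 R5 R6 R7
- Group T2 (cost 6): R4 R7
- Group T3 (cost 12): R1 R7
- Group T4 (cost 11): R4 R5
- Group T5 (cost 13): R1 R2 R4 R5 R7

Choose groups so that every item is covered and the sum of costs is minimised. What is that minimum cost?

T1, T5 together cover every item (T1 ∪ T5 = {R1, R2, R3, R4, R5, R6, R7}); total cost 9 + 13 = 22.
No covering selection has total cost below 22.

22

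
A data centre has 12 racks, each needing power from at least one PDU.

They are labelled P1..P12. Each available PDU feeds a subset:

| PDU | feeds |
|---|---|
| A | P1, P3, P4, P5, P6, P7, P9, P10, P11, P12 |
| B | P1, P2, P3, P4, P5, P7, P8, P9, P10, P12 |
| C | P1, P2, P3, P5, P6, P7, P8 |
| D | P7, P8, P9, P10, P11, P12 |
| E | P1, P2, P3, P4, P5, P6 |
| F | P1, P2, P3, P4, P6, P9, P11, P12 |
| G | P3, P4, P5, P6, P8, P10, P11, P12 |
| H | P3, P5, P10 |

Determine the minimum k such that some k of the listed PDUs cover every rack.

A and B together: A ∪ B = {P1, P2, P3, P4, P5, P6, P7, P8, P9, P10, P11, P12} — every rack is covered.
No single PDU has all 12 racks (the largest, A, has 10), so 2 is optimal.

2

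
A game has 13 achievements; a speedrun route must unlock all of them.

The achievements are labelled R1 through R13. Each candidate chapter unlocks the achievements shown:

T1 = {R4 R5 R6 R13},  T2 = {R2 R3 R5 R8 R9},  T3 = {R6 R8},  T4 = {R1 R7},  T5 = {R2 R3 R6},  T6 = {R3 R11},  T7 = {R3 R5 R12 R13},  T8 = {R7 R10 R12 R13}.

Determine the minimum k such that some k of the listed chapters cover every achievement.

5

T1 and T2 and T4 and T6 and T8 together: T1 ∪ T2 ∪ T4 ∪ T6 ∪ T8 = {R1, R2, R3, R4, R5, R6, R7, R8, R9, R10, R11, R12, R13} — every achievement is covered.
No 4 of the 8 chapters cover everything (all 70 combinations miss at least one achievement), so 5 is optimal.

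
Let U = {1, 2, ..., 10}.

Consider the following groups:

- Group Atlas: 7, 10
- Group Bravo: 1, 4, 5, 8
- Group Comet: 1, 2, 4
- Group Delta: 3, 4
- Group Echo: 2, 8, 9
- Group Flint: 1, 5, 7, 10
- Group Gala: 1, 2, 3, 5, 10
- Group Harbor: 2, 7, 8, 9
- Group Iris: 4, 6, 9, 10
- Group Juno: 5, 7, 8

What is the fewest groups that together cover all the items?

3

Gala and Iris and Juno together: Gala ∪ Iris ∪ Juno = {1, 2, 3, 4, 5, 6, 7, 8, 9, 10} — every item is covered.
Only Iris contains 6, so Iris is forced; the remaining 6 items need at least 2 more groups (each remaining group adds at most 4) — so at least 3 groups are needed, and 3 is optimal.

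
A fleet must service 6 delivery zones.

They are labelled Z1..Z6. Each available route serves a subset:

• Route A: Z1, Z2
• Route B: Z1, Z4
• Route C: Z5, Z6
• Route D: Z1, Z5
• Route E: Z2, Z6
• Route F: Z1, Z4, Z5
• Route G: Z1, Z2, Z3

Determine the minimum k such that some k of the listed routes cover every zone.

Take {E, F, G}. Their union is {Z1, Z2, Z3, Z4, Z5, Z6}, which is all 6 zones.
Only G contains Z3, so G is forced; the remaining 3 zones need at least 2 more routes (each remaining route adds at most 2) — so at least 3 routes are needed, and 3 is optimal.

3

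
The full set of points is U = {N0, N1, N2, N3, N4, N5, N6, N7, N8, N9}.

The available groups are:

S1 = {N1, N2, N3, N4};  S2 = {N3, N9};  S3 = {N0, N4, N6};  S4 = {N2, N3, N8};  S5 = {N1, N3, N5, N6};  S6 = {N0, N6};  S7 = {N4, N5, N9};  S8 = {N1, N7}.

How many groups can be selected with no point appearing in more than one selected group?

S4, S6, S7, S8 are pairwise disjoint (S4={N2,N3,N8}; S6={N0,N6}; S7={N4,N5,N9}; S8={N1,N7}).
Every remaining group overlaps one of these, and no 5 of the listed groups are pairwise disjoint, so 4 is the maximum.

4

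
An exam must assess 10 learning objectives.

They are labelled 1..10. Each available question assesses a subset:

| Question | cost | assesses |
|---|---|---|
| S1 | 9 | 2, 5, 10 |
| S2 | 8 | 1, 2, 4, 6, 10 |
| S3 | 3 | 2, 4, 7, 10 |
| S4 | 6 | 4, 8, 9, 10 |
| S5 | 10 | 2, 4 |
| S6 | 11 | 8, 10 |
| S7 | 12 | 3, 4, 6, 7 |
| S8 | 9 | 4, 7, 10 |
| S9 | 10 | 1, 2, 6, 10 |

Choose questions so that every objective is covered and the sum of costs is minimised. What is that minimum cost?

35

S1, S2, S4, S7 together cover every objective (S1 ∪ S2 ∪ S4 ∪ S7 = {1, 2, 3, 4, 5, 6, 7, 8, 9, 10}); total cost 9 + 8 + 6 + 12 = 35.
The greedy pick S3, S4, S2, S1, S7 costs 38; no covering selection beats 35.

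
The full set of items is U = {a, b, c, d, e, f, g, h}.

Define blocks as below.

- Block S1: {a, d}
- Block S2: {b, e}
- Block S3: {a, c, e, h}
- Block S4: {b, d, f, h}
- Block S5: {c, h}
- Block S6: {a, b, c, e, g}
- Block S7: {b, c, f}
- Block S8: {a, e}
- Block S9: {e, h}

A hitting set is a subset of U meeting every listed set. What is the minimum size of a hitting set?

T = {a, b, h} meets every block (each contains at least one member of T), and |T| = 3.
The blocks S1, S2, S5 are pairwise disjoint, so any hitting set needs a separate item for each — at least 3. Hence 3 is optimal.

3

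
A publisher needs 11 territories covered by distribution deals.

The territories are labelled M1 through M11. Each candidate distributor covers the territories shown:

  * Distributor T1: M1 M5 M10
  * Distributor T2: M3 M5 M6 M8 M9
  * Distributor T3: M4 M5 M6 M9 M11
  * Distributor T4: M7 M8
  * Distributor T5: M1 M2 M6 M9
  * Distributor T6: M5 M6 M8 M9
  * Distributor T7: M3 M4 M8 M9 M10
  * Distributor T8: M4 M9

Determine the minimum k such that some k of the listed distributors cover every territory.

4

T3 and T4 and T5 and T7 together: T3 ∪ T4 ∪ T5 ∪ T7 = {M1, M2, M3, M4, M5, M6, M7, M8, M9, M10, M11} — every territory is covered.
No 3 of the 8 distributors cover everything (all 56 combinations miss at least one territory), so 4 is optimal.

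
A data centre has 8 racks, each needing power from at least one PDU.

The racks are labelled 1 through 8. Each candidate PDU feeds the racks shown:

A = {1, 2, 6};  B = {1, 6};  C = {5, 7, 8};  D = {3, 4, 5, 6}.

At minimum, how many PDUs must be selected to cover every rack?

3

A and C and D together: A ∪ C ∪ D = {1, 2, 3, 4, 5, 6, 7, 8} — every rack is covered.
Only A contains 2, so A is forced; the remaining 5 racks need at least 2 more PDUs (each remaining PDU adds at most 3) — so at least 3 PDUs are needed, and 3 is optimal.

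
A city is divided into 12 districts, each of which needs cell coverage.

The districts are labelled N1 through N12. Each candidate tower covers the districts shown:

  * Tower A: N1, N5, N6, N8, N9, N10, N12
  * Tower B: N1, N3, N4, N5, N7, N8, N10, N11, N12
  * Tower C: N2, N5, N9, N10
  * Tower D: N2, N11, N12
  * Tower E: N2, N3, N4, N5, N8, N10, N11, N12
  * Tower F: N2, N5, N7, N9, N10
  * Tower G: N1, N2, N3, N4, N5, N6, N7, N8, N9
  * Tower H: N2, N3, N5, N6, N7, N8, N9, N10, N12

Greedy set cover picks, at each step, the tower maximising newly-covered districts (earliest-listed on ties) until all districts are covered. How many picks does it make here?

2

Greedy: pick B (covers 9 new) → pick G (covers 3 new). Total picks: 2.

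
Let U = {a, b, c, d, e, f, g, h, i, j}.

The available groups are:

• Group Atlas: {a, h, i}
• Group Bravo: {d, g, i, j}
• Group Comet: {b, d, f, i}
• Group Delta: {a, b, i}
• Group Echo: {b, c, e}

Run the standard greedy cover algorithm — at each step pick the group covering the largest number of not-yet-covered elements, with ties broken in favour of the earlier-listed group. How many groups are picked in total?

Greedy: pick Bravo (covers 4 new) → pick Echo (covers 3 new) → pick Atlas (covers 2 new) → pick Comet (covers 1 new). Total picks: 4.

4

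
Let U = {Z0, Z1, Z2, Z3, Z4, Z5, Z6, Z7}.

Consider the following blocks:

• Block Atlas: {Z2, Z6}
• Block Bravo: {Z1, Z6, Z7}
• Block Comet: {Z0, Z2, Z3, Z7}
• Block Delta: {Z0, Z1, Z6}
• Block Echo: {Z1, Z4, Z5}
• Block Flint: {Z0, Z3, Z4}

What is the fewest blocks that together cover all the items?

Bravo and Comet and Echo together: Bravo ∪ Comet ∪ Echo = {Z0, Z1, Z2, Z3, Z4, Z5, Z6, Z7} — every item is covered.
Only Echo contains Z5, so Echo is forced; the remaining 5 items need at least 2 more blocks (each remaining block adds at most 4) — so at least 3 blocks are needed, and 3 is optimal.

3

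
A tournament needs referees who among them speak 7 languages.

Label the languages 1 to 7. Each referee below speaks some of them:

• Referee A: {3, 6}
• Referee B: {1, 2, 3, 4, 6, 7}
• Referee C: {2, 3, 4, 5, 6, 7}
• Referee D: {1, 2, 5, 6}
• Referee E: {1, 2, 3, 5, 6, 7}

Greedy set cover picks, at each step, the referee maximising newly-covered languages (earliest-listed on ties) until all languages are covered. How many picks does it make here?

Greedy: pick B (covers 6 new) → pick C (covers 1 new). Total picks: 2.

2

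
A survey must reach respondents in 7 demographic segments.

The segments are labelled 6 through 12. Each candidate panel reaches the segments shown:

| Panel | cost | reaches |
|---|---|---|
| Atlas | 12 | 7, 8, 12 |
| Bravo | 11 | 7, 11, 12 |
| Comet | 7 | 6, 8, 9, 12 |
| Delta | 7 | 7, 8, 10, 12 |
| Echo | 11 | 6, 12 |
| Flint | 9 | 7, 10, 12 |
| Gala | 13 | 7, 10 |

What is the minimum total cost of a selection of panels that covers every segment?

25

Bravo, Comet, Delta together cover every segment (Bravo ∪ Comet ∪ Delta = {6, 7, 8, 9, 10, 11, 12}); total cost 11 + 7 + 7 = 25.
No covering selection has total cost below 25.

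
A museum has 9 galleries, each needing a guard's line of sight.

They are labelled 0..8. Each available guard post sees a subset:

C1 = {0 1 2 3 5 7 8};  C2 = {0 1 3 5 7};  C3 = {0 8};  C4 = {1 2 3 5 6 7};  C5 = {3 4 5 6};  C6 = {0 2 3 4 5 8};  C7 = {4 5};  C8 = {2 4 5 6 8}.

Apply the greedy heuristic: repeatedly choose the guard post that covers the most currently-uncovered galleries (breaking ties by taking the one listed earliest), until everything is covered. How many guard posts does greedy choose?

2

Greedy: pick C1 (covers 7 new) → pick C5 (covers 2 new). Total picks: 2.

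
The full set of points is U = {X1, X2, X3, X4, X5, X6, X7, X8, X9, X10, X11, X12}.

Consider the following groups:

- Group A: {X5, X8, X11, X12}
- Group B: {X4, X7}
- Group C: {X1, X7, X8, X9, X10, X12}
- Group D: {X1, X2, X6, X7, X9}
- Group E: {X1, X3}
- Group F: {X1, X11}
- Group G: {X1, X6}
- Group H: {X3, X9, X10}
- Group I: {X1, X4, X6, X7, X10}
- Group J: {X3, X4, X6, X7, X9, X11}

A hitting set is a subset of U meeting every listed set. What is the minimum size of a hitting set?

Take T = {X1, X4, X10, X12}. Each listed group contains at least one of these, so T is a hitting set of size 4.
The groups A, B, G, H are pairwise disjoint, so any hitting set needs a separate point for each — at least 4. Hence 4 is optimal.

4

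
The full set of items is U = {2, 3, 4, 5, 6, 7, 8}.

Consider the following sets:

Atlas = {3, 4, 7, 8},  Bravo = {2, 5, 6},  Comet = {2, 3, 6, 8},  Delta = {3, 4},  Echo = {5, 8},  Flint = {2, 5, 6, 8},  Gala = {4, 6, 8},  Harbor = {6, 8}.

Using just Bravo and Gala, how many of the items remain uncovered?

2

Union of Bravo, Gala = {2, 4, 5, 6, 8}.
Not covered: 3, 7 — 2 items.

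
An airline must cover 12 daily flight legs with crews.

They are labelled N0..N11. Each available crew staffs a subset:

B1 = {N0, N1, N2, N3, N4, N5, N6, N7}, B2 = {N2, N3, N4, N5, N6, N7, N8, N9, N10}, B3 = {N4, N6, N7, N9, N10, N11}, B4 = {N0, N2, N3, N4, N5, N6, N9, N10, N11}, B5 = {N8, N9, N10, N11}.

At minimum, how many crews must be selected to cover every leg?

B1 and B5 together: B1 ∪ B5 = {N0, N1, N2, N3, N4, N5, N6, N7, N8, N9, N10, N11} — every leg is covered.
No single crew has all 12 legs (the largest, B2, has 9), so 2 is optimal.

2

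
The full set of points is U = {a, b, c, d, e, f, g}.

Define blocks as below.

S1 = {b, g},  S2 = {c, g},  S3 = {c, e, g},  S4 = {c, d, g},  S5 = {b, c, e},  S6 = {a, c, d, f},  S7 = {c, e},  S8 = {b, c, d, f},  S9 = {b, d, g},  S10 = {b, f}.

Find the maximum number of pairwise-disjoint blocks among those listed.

S3, S10 are pairwise disjoint (S3={c,e,g}; S10={b,f}).
Every remaining block overlaps one of these, and no 3 of the listed blocks are pairwise disjoint, so 2 is the maximum.

2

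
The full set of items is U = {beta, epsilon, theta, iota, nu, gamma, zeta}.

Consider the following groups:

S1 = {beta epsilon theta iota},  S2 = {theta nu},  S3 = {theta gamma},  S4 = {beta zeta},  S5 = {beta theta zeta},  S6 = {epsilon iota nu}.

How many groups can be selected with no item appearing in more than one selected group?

S3, S4, S6 are pairwise disjoint (S3={theta,gamma}; S4={beta,zeta}; S6={epsilon,iota,nu}).
Every remaining group overlaps one of these, and no 4 of the listed groups are pairwise disjoint, so 3 is the maximum.

3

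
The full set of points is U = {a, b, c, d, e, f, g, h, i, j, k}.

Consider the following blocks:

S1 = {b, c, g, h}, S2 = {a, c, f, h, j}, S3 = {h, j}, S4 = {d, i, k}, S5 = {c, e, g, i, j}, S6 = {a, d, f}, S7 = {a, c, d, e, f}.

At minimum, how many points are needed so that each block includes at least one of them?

3

T = {d, h, j} meets every block (each contains at least one member of T), and |T| = 3.
No choice of 2 points meets every block, so 3 is the minimum.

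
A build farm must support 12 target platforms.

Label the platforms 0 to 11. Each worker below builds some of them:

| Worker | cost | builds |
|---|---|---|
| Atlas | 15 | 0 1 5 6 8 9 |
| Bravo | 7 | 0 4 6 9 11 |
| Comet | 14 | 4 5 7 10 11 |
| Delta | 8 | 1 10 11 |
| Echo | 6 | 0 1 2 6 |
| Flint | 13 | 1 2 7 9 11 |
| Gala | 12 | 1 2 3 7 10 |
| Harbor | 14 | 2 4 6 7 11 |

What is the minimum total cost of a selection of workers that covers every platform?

Atlas, Bravo, Gala together cover every platform (Atlas ∪ Bravo ∪ Gala = {0, 1, 2, 3, 4, 5, 6, 7, 8, 9, 10, 11}); total cost 15 + 7 + 12 = 34.
No covering selection has total cost below 34.

34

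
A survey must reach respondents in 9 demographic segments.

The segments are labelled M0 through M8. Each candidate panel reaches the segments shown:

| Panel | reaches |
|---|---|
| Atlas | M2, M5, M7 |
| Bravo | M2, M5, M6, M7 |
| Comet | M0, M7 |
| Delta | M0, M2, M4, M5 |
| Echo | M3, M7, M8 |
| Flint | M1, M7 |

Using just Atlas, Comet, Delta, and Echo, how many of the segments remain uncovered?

2

Union of Atlas, Comet, Delta, Echo = {M0, M2, M3, M4, M5, M7, M8}.
Not covered: M1, M6 — 2 segments.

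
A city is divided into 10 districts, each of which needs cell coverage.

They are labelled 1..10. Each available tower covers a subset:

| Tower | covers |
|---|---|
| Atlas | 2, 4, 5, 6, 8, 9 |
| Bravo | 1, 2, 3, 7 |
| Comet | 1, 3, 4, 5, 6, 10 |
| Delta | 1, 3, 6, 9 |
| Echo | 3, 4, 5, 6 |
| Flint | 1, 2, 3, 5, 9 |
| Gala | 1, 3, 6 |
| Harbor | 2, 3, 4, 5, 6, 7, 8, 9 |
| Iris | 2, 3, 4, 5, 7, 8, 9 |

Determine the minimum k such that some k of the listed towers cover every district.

Take {Comet, Harbor}. Their union is {1, 2, 3, 4, 5, 6, 7, 8, 9, 10}, which is all 10 districts.
No single tower has all 10 districts (the largest, Harbor, has 8), so 2 is optimal.

2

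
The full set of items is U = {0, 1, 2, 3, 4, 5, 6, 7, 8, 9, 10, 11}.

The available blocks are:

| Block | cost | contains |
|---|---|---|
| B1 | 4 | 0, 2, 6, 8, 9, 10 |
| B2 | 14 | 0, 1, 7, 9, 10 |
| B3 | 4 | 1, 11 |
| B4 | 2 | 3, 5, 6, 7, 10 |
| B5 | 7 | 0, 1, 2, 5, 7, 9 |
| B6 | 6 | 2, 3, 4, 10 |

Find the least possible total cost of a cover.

16

B1, B3, B4, B6 together cover every item (B1 ∪ B3 ∪ B4 ∪ B6 = {0, 1, 2, 3, 4, 5, 6, 7, 8, 9, 10, 11}); total cost 4 + 4 + 2 + 6 = 16.
No covering selection has total cost below 16.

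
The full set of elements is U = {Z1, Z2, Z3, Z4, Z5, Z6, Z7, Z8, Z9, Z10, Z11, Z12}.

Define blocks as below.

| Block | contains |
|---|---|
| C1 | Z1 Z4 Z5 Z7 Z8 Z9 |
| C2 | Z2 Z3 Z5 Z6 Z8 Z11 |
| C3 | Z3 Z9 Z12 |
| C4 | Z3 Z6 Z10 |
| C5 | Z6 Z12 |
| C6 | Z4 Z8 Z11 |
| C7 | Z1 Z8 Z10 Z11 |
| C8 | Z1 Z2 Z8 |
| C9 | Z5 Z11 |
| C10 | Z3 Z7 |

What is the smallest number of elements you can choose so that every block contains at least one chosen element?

The 4 elements {Z3, Z5, Z6, Z8} hit every block.
The blocks C5, C8, C9, C10 are pairwise disjoint, so any hitting set needs a separate element for each — at least 4. Hence 4 is optimal.

4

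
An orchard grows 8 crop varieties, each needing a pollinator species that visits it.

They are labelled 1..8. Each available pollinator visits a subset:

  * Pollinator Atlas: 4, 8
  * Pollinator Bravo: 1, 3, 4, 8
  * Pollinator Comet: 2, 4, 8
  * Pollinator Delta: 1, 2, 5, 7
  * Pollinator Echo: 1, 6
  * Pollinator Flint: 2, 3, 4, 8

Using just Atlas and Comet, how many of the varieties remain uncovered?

5

Union of Atlas, Comet = {2, 4, 8}.
Not covered: 1, 3, 5, 6, 7 — 5 varieties.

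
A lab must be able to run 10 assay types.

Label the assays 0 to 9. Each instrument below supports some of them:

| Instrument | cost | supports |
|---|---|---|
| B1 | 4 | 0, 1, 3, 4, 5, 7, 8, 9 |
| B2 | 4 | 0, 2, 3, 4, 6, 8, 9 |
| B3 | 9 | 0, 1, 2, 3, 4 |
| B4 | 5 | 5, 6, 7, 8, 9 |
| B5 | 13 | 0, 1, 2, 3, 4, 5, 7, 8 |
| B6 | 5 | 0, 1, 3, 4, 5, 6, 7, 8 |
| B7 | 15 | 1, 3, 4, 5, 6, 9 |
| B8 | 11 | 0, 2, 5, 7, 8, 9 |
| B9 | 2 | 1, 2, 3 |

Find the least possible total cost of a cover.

B1, B2 together cover every assay (B1 ∪ B2 = {0, 1, 2, 3, 4, 5, 6, 7, 8, 9}); total cost 4 + 4 = 8.
No covering selection has total cost below 8.

8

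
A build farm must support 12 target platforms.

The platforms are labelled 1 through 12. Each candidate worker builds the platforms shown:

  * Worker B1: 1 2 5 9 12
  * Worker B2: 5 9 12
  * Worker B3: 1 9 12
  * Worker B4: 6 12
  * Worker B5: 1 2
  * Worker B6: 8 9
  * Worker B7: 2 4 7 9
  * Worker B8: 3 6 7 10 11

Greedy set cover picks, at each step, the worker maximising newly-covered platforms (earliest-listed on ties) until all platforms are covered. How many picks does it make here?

Greedy: pick B1 (covers 5 new) → pick B8 (covers 5 new) → pick B6 (covers 1 new) → pick B7 (covers 1 new). Total picks: 4.

4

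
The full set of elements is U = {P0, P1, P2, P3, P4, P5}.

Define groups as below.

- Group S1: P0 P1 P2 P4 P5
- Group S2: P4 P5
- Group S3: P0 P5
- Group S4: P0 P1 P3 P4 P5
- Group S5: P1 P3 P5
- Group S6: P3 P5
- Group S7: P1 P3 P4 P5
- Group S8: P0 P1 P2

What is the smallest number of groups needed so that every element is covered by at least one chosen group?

S4 and S8 cover everything between them: the union {P0, P1, P2, P3, P4, P5} is all of U.
No single group has all 6 elements (the largest, S1, has 5), so 2 is optimal.

2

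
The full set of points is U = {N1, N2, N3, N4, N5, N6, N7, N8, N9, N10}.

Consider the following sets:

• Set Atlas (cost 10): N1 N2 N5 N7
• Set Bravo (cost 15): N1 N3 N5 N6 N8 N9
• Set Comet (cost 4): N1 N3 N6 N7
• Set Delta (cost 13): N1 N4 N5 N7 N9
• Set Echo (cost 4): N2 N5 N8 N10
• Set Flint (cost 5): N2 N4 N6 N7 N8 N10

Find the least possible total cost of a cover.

Bravo, Flint together cover every point (Bravo ∪ Flint = {N1, N2, N3, N4, N5, N6, N7, N8, N9, N10}); total cost 15 + 5 = 20.
The greedy pick Flint, Comet, Echo, Delta costs 26; no covering selection beats 20.

20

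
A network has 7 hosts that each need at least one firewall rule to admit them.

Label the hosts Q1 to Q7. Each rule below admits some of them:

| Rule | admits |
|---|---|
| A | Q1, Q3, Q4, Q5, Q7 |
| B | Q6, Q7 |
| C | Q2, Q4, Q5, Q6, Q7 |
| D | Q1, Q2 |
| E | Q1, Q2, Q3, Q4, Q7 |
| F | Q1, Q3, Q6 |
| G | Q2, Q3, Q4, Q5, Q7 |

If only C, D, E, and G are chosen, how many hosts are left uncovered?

0

Union of C, D, E, G = {Q1, Q2, Q3, Q4, Q5, Q6, Q7} — that's every host, so 0 are uncovered.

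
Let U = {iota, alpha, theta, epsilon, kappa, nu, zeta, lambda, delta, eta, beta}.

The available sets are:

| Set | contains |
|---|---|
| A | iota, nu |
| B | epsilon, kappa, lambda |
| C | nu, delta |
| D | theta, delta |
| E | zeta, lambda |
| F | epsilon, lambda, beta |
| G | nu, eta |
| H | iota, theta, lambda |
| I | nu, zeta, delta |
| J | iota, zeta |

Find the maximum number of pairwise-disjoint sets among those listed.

4

D, F, G, J are pairwise disjoint (D={theta,delta}; F={epsilon,lambda,beta}; G={nu,eta}; J={iota,zeta}).
Every remaining set overlaps one of these, and no 5 of the listed sets are pairwise disjoint, so 4 is the maximum.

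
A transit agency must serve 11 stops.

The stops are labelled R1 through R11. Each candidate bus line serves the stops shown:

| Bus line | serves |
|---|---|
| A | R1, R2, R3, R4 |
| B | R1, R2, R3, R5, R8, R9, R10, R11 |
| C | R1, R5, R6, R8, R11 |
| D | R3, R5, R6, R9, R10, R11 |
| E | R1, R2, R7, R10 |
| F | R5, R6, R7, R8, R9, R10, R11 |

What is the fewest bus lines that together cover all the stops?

A and F together: A ∪ F = {R1, R2, R3, R4, R5, R6, R7, R8, R9, R10, R11} — every stop is covered.
No single bus line has all 11 stops (the largest, B, has 8), so 2 is optimal.

2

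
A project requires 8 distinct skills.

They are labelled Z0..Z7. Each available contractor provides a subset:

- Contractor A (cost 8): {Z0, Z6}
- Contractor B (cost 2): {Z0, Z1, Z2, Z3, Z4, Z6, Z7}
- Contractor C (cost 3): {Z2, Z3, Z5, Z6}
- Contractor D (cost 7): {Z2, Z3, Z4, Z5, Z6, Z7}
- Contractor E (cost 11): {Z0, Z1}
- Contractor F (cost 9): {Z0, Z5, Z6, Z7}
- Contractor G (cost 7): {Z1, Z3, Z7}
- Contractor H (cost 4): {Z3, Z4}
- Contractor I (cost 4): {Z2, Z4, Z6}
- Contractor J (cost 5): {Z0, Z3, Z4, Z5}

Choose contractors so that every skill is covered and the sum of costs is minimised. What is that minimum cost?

B, C together cover every skill (B ∪ C = {Z0, Z1, Z2, Z3, Z4, Z5, Z6, Z7}); total cost 2 + 3 = 5.
No covering selection has total cost below 5.

5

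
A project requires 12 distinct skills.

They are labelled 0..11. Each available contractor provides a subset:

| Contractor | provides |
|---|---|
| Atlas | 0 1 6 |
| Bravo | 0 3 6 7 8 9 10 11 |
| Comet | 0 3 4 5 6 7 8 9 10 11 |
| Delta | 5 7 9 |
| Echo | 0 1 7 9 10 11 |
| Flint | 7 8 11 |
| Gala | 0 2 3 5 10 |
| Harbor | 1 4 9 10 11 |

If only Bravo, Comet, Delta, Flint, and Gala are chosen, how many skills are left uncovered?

Union of Bravo, Comet, Delta, Flint, Gala = {0, 2, 3, 4, 5, 6, 7, 8, 9, 10, 11}.
Not covered: 1 — 1 skill.

1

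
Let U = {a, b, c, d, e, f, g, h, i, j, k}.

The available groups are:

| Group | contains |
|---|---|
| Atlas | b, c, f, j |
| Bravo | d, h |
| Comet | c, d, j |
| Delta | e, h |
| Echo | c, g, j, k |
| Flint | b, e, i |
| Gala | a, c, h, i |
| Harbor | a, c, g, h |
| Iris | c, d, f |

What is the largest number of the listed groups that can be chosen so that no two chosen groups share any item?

3

Bravo, Echo, Flint are pairwise disjoint (Bravo={d,h}; Echo={c,g,j,k}; Flint={b,e,i}).
Every remaining group overlaps one of these, and no 4 of the listed groups are pairwise disjoint, so 3 is the maximum.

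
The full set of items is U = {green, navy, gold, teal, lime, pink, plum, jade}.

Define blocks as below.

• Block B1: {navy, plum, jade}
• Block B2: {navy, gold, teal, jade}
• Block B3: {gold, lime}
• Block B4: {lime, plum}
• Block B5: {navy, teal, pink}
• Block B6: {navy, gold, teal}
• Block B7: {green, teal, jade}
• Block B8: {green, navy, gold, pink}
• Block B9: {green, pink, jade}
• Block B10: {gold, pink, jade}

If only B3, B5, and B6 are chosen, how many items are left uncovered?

Union of B3, B5, B6 = {navy, gold, teal, lime, pink}.
Not covered: green, plum, jade — 3 items.

3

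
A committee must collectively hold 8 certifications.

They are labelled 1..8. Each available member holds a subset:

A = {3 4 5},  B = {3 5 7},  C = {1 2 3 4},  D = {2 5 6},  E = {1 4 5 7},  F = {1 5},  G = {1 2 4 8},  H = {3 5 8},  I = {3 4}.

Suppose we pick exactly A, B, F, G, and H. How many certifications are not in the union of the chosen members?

Union of A, B, F, G, H = {1, 2, 3, 4, 5, 7, 8}.
Not covered: 6 — 1 certification.

1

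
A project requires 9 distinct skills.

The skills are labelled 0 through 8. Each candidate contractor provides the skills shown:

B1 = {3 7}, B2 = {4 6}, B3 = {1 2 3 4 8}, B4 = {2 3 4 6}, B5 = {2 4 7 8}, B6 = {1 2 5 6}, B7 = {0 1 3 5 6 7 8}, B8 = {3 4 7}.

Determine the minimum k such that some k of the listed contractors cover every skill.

B3 and B7 together: B3 ∪ B7 = {0, 1, 2, 3, 4, 5, 6, 7, 8} — every skill is covered.
No single contractor has all 9 skills (the largest, B7, has 7), so 2 is optimal.

2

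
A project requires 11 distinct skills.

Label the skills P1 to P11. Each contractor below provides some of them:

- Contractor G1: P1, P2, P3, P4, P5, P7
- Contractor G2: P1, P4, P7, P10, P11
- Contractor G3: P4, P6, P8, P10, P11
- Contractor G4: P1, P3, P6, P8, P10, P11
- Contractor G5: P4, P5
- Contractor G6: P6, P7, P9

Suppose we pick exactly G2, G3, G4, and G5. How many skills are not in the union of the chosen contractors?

Union of G2, G3, G4, G5 = {P1, P3, P4, P5, P6, P7, P8, P10, P11}.
Not covered: P2, P9 — 2 skills.

2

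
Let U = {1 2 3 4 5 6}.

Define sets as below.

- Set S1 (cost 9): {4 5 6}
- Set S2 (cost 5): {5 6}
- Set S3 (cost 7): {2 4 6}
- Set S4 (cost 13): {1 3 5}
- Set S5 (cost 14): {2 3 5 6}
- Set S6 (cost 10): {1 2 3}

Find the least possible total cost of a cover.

S1, S6 together cover every point (S1 ∪ S6 = {1, 2, 3, 4, 5, 6}); total cost 9 + 10 = 19.
The greedy pick S3, S4 costs 20; no covering selection beats 19.

19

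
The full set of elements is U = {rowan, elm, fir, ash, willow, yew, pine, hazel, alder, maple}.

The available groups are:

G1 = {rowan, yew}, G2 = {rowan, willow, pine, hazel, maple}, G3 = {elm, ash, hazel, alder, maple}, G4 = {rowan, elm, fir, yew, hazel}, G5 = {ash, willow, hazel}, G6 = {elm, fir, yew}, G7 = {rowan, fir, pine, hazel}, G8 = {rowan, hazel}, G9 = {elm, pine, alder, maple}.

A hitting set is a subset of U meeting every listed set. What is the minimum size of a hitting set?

H = {yew, pine, hazel} meets every group (each contains at least one member of H), and |H| = 3.
The groups G1, G5, G9 are pairwise disjoint, so any hitting set needs a separate element for each — at least 3. Hence 3 is optimal.

3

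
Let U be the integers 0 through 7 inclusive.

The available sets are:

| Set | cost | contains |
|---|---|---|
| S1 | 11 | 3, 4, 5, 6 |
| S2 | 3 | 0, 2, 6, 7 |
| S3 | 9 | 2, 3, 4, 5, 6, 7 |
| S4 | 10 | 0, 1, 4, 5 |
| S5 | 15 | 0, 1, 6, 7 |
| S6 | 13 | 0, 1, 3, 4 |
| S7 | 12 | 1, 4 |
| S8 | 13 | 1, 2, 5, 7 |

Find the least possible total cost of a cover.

S3, S4 together cover every point (S3 ∪ S4 = {0, 1, 2, 3, 4, 5, 6, 7}); total cost 9 + 10 = 19.
The greedy pick S2, S3, S4 costs 22; no covering selection beats 19.

19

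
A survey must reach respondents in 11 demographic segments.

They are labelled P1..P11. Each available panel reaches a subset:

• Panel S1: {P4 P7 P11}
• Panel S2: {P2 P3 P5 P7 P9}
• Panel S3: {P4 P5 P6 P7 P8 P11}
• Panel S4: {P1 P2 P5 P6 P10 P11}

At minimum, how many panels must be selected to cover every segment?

Take {S2, S3, S4}. Their union is {P1, P2, P3, P4, P5, P6, P7, P8, P9, P10, P11}, which is all 11 segments.
Only S4 contains P1, so S4 is forced; the remaining 5 segments need at least 2 more panels (each remaining panel adds at most 3) — so at least 3 panels are needed, and 3 is optimal.

3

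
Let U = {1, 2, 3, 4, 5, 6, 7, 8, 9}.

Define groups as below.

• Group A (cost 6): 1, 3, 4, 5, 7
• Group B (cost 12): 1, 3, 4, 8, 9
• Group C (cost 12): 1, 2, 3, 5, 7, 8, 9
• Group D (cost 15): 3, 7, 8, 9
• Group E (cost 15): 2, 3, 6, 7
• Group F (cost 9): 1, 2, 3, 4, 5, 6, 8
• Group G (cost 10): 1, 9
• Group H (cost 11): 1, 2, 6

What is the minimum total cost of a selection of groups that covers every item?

21

C, F together cover every item (C ∪ F = {1, 2, 3, 4, 5, 6, 7, 8, 9}); total cost 12 + 9 = 21.
The greedy pick A, F, G costs 25; no covering selection beats 21.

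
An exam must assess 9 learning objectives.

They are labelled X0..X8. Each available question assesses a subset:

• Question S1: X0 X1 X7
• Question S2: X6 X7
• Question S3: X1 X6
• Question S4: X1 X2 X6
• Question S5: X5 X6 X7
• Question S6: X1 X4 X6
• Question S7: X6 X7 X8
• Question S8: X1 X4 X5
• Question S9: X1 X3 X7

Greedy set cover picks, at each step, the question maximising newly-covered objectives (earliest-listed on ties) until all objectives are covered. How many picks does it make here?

5

Greedy: pick S1 (covers 3 new) → pick S4 (covers 2 new) → pick S8 (covers 2 new) → pick S7 (covers 1 new) → pick S9 (covers 1 new). Total picks: 5.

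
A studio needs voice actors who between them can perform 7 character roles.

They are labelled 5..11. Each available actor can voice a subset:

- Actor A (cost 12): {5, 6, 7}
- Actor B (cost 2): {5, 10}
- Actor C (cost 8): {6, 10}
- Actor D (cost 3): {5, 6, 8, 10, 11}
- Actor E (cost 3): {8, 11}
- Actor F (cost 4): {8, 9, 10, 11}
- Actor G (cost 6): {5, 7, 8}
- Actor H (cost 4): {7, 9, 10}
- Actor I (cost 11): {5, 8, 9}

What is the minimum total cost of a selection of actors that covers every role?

7

D, H together cover every role (D ∪ H = {5, 6, 7, 8, 9, 10, 11}); total cost 3 + 4 = 7.
No covering selection has total cost below 7.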